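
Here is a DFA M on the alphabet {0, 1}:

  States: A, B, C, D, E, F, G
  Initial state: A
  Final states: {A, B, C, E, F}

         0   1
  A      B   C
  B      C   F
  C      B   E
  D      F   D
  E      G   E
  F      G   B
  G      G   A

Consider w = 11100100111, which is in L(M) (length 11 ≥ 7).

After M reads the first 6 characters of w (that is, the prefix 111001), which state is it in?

State sequence: A -1-> C -1-> E -1-> E -0-> G -0-> G -1-> A

After reading 6 characters, M is in state A.

A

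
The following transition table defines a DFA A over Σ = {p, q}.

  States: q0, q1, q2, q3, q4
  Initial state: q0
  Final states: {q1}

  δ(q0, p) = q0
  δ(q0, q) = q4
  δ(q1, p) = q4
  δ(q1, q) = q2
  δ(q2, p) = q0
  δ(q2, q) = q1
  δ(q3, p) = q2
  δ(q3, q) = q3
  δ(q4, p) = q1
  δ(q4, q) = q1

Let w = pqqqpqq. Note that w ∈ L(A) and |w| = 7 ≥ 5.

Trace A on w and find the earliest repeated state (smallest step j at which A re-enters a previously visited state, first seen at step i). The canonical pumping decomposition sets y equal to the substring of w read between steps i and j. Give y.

Run of A on w = p q q q p q q:
  step 0: q0  (start)
  step 1: q0  (read p: q0→q0)   ← first repeat (q0 seen earlier)
  step 2: q4  (read q: q0→q4)
  step 3: q1  (read q: q4→q1)
  step 4: q2  (read q: q1→q2)
  step 5: q0  (read p: q2→q0)
  step 6: q4  (read q: q0→q4)
  step 7: q1  (read q: q4→q1)

So i = 0, j = 1, giving x = w[0:0] = ε, y = w[0:1] = p, z = w[1:7] = qqqpqq.
Check: |xy| = 1 ≤ 5 and |y| = 1 ≥ 1. Reading y takes A from q0 back to q0, so every xyⁱz is accepted.
Pumping length from the standard proof: p = 5 (the number of states). The repeated state found above gives |xy| = j ≤ 5 and |y| = j − i ≥ 1.

p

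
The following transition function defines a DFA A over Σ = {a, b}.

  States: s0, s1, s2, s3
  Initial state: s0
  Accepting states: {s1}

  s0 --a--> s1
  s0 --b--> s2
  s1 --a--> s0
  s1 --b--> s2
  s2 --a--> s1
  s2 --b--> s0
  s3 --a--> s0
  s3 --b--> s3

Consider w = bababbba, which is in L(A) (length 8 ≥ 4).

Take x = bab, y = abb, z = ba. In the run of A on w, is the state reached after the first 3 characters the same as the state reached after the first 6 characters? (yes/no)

no

Run of A on the first 6 characters of w = b a b a b b:
  step 0: s0  (start)
  step 1: s2  (read b: s0→s2)
  step 2: s1  (read a: s2→s1)
  step 3: s2  (read b: s1→s2)
  step 4: s1  (read a: s2→s1)
  step 5: s2  (read b: s1→s2)
  step 6: s0  (read b: s2→s0)

After x (step 3): s2. After xy (step 6): s0.
They differ (s2 ≠ s0), so y is not a cycle from the state after x; this split is not the one the pumping-lemma construction produces, and pumping y need not keep the string in L(A).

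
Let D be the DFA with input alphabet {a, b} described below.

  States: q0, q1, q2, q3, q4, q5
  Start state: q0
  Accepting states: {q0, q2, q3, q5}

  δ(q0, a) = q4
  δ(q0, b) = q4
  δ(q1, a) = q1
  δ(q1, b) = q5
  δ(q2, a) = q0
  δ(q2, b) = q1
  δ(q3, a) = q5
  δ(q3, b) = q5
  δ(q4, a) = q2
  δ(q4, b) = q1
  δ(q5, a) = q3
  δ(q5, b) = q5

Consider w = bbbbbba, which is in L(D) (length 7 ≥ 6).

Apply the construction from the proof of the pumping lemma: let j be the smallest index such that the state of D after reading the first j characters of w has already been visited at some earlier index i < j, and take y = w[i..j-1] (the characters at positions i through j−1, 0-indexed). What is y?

Run of D on w = b b b b b b a:
  step 0: q0  (start)
  step 1: q4  (read b: q0→q4)
  step 2: q1  (read b: q4→q1)
  step 3: q5  (read b: q1→q5)
  step 4: q5  (read b: q5→q5)   ← first repeat (q5 seen earlier)
  step 5: q5  (read b: q5→q5)
  step 6: q5  (read b: q5→q5)
  step 7: q3  (read a: q5→q3)

So i = 3, j = 4, giving x = w[0:3] = bbb, y = w[3:4] = b, z = w[4:7] = bba.
Check: |xy| = 4 ≤ 6 and |y| = 1 ≥ 1. Reading y takes D from q5 back to q5, so every xyⁱz is accepted.

b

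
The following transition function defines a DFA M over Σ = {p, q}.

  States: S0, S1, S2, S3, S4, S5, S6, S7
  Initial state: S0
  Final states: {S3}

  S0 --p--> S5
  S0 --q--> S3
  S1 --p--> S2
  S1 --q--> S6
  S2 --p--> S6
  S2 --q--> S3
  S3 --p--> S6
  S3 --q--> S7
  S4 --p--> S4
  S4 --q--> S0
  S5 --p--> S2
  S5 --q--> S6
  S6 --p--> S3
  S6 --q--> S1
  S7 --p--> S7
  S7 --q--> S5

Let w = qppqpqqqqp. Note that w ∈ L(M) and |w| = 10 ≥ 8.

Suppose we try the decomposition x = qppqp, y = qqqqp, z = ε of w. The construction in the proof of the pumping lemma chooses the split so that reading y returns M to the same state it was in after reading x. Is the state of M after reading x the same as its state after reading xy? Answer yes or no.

no

State sequence: S0 -q-> S3 -p-> S6 -p-> S3 -q-> S7 -p-> S7 -q-> S5 -q-> S6 -q-> S1 -q-> S6 -p-> S3

After x (step 5): S7. After xy (step 10): S3.
They differ (S7 ≠ S3), so y is not a cycle from the state after x; this split is not the one the pumping-lemma construction produces, and pumping y need not keep the string in L(M).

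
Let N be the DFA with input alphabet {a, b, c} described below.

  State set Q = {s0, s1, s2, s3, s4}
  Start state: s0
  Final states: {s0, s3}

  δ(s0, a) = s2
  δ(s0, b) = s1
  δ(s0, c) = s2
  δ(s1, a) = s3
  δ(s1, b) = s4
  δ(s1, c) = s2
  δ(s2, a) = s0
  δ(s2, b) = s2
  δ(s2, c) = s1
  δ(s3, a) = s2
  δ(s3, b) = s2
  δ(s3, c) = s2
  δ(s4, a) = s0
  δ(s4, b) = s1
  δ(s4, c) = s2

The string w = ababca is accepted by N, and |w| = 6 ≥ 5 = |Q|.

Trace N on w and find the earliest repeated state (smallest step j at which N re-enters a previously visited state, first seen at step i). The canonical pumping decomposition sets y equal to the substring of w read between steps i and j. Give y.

Run of N on w = a b a b c a:
  step 0: s0  (start)
  step 1: s2  (read a: s0→s2)
  step 2: s2  (read b: s2→s2)   ← first repeat (s2 seen earlier)
  step 3: s0  (read a: s2→s0)
  step 4: s1  (read b: s0→s1)
  step 5: s2  (read c: s1→s2)
  step 6: s0  (read a: s2→s0)

So i = 1, j = 2, giving x = w[0:1] = a, y = w[1:2] = b, z = w[2:6] = abca.
Check: |xy| = 2 ≤ 5 and |y| = 1 ≥ 1. Reading y takes N from s2 back to s2, so every xyⁱz is accepted.
Pumping length from the standard proof: p = 5 (the number of states). The repeated state found above gives |xy| = j ≤ 5 and |y| = j − i ≥ 1.

b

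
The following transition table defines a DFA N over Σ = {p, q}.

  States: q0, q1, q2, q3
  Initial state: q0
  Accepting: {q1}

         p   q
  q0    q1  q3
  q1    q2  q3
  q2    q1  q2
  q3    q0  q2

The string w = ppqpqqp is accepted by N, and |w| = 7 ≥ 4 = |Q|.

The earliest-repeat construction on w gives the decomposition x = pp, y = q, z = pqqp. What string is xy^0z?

xy⁰z = xz = pp·pqqp = pppqqp.
Reading y = q takes N from q2 back to q2, so after x the machine is still in q2, and z then leads to the accepting state q1. Hence pppqqp ∈ L(N).

pppqqp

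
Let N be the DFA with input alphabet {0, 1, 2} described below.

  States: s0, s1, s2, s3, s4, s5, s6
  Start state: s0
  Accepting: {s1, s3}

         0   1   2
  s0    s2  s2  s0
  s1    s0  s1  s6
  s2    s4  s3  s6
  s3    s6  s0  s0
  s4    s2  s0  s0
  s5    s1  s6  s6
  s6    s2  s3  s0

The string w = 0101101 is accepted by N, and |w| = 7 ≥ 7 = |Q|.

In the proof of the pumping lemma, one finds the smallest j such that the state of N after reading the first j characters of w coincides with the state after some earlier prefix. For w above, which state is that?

s3

Run of N on w = 0 1 0 1 1 0 1:
  step 0: s0  (start)
  step 1: s2  (read 0: s0→s2)
  step 2: s3  (read 1: s2→s3)
  step 3: s6  (read 0: s3→s6)
  step 4: s3  (read 1: s6→s3)   ← first repeat (s3 seen earlier)
  step 5: s0  (read 1: s3→s0)
  step 6: s2  (read 0: s0→s2)
  step 7: s3  (read 1: s2→s3)

The earliest repeat is at step j = 4: N is in s3, which it already visited at step i = 2.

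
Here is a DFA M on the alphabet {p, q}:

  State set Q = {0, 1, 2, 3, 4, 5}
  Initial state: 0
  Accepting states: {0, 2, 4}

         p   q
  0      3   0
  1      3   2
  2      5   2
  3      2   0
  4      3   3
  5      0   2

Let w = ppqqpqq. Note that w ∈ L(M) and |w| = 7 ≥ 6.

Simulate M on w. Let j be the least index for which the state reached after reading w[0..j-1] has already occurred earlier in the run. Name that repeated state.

2

State sequence: 0 -p-> 3 -p-> 2 -q-> 2 -q-> 2 -p-> 5 -q-> 2 -q-> 2
First repeat at step 3: 2 was already visited.

The earliest repeat is at step j = 3: M is in 2, which it already visited at step i = 2.
The DFA has 6 states, so the proof of the pumping lemma guarantees a repeated state among the first 6+1 visited; the segment between the two visits is the pumpable y.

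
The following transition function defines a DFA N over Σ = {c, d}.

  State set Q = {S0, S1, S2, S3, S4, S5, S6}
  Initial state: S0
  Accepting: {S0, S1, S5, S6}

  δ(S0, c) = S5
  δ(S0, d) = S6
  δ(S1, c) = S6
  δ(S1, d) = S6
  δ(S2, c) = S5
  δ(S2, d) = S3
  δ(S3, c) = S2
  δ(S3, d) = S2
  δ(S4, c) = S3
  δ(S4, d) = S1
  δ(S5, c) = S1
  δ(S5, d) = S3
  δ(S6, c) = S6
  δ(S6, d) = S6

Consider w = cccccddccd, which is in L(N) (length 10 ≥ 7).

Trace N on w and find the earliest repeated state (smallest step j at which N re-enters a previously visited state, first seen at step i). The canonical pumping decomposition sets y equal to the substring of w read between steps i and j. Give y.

c

Run of N on w = c c c c c d d c c d:
  step 0: S0  (start)
  step 1: S5  (read c: S0→S5)
  step 2: S1  (read c: S5→S1)
  step 3: S6  (read c: S1→S6)
  step 4: S6  (read c: S6→S6)   ← first repeat (S6 seen earlier)
  step 5: S6  (read c: S6→S6)
  step 6: S6  (read d: S6→S6)
  step 7: S6  (read d: S6→S6)
  step 8: S6  (read c: S6→S6)
  step 9: S6  (read c: S6→S6)
  step 10: S6  (read d: S6→S6)

So i = 3, j = 4, giving x = w[0:3] = ccc, y = w[3:4] = c, z = w[4:10] = cddccd.
Check: |xy| = 4 ≤ 7 and |y| = 1 ≥ 1. Reading y takes N from S6 back to S6, so every xyⁱz is accepted.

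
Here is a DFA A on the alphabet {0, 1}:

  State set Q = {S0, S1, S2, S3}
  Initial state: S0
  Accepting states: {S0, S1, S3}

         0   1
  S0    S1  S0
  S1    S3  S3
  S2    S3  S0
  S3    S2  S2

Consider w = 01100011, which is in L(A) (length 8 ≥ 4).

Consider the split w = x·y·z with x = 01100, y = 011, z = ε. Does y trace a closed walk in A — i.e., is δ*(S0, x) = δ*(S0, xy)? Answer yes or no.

Run of A on the first 8 characters of w = 0 1 1 0 0 0 1 1:
  step 0: S0  (start)
  step 1: S1  (read 0: S0→S1)
  step 2: S3  (read 1: S1→S3)
  step 3: S2  (read 1: S3→S2)
  step 4: S3  (read 0: S2→S3)
  step 5: S2  (read 0: S3→S2)
  step 6: S3  (read 0: S2→S3)
  step 7: S2  (read 1: S3→S2)
  step 8: S0  (read 1: S2→S0)

After x (step 5): S2. After xy (step 8): S0.
They differ (S2 ≠ S0), so y is not a cycle from the state after x; this split is not the one the pumping-lemma construction produces, and pumping y need not keep the string in L(A).

no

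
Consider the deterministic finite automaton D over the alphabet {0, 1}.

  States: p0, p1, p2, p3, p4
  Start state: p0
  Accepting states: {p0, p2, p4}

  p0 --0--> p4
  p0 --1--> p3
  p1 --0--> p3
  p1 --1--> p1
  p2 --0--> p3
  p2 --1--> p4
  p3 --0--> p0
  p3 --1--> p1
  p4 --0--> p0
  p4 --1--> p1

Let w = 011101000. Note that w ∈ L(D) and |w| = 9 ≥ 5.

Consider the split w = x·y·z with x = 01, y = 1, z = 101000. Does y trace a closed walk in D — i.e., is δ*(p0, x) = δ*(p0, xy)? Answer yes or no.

Run of D on the first 3 characters of w = 0 1 1:
  step 0: p0  (start)
  step 1: p4  (read 0: p0→p4)
  step 2: p1  (read 1: p4→p1)
  step 3: p1  (read 1: p1→p1)

After x (step 2): p1. After xy (step 3): p1.
They match, so y = 1 drives D around a cycle from p1 back to itself; pumping y any number of times keeps D in p1 before reading z, and xyⁱz ∈ L(D) for every i ≥ 0.

yes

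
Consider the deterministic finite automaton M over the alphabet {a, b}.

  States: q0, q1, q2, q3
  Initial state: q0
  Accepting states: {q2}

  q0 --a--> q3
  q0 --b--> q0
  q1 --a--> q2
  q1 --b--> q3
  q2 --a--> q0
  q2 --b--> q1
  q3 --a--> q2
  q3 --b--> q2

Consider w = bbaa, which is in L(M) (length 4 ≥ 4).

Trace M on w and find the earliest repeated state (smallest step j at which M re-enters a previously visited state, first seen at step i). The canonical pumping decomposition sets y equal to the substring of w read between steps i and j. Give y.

Run of M on w = b b a a:
  step 0: q0  (start)
  step 1: q0  (read b: q0→q0)   ← first repeat (q0 seen earlier)
  step 2: q0  (read b: q0→q0)
  step 3: q3  (read a: q0→q3)
  step 4: q2  (read a: q3→q2)

So i = 0, j = 1, giving x = w[0:0] = ε, y = w[0:1] = b, z = w[1:4] = baa.
Check: |xy| = 1 ≤ 4 and |y| = 1 ≥ 1. Reading y takes M from q0 back to q0, so every xyⁱz is accepted.

b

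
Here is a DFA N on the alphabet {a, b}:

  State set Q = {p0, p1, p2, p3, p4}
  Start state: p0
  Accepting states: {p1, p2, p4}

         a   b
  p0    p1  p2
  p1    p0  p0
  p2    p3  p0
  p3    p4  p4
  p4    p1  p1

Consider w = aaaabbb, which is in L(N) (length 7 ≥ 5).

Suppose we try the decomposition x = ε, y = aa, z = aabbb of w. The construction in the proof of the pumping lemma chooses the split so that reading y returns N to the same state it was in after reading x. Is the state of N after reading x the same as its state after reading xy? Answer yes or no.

yes

State sequence: p0 -a-> p1 -a-> p0

After x (step 0): p0. After xy (step 2): p0.
They match, so y = aa drives N around a cycle from p0 back to itself; pumping y any number of times keeps N in p0 before reading z, and xyⁱz ∈ L(N) for every i ≥ 0.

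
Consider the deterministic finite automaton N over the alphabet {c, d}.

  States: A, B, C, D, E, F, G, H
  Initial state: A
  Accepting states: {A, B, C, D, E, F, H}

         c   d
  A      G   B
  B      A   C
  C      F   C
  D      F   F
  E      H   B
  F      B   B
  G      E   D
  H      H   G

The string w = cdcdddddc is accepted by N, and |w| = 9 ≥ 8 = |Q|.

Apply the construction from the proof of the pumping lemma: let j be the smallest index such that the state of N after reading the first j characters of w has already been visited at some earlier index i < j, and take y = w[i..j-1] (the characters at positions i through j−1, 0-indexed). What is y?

State sequence: A -c-> G -d-> D -c-> F -d-> B -d-> C -d-> C -d-> C -d-> C -c-> F
First repeat at step 6: C was already visited.

So i = 5, j = 6, giving x = w[0:5] = cdcdd, y = w[5:6] = d, z = w[6:9] = ddc.
Check: |xy| = 6 ≤ 8 and |y| = 1 ≥ 1. Reading y takes N from C back to C, so every xyⁱz is accepted.

d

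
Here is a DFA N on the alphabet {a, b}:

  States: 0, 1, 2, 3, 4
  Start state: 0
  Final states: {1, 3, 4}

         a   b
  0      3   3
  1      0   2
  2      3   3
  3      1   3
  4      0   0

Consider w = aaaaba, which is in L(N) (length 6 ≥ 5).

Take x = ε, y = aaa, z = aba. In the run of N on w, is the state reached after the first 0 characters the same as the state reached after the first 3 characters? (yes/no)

yes

State sequence: 0 -a-> 3 -a-> 1 -a-> 0

After x (step 0): 0. After xy (step 3): 0.
They match, so y = aaa drives N around a cycle from 0 back to itself; pumping y any number of times keeps N in 0 before reading z, and xyⁱz ∈ L(N) for every i ≥ 0.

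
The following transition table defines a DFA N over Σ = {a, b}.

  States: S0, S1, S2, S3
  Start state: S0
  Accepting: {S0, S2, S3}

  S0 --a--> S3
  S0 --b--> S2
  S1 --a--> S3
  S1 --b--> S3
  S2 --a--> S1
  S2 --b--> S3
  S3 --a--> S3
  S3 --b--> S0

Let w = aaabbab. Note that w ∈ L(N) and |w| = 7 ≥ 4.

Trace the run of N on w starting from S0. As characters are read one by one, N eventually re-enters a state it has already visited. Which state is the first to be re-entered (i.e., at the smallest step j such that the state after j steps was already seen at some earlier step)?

Run of N on w = a a a b b a b:
  step 0: S0  (start)
  step 1: S3  (read a: S0→S3)
  step 2: S3  (read a: S3→S3)   ← first repeat (S3 seen earlier)
  step 3: S3  (read a: S3→S3)
  step 4: S0  (read b: S3→S0)
  step 5: S2  (read b: S0→S2)
  step 6: S1  (read a: S2→S1)
  step 7: S3  (read b: S1→S3)

The earliest repeat is at step j = 2: N is in S3, which it already visited at step i = 1.
Pumping length from the standard proof: p = 4 (the number of states). The repeated state found above gives |xy| = j ≤ 4 and |y| = j − i ≥ 1.

S3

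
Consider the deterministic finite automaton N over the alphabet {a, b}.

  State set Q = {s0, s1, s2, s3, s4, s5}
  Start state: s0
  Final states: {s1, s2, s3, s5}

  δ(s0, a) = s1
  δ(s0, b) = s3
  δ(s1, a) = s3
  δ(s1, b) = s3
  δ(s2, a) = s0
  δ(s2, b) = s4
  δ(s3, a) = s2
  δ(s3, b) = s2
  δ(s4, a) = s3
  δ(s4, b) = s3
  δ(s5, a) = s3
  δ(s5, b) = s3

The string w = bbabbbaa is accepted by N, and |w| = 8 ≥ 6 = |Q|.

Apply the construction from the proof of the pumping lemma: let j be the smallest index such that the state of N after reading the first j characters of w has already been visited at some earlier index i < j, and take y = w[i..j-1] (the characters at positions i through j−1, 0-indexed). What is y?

State sequence: s0 -b-> s3 -b-> s2 -a-> s0 -b-> s3 -b-> s2 -b-> s4 -a-> s3 -a-> s2
First repeat at step 3: s0 was already visited.

So i = 0, j = 3, giving x = w[0:0] = ε, y = w[0:3] = bba, z = w[3:8] = bbbaa.
Check: |xy| = 3 ≤ 6 and |y| = 3 ≥ 1. Reading y takes N from s0 back to s0, so every xyⁱz is accepted.

bba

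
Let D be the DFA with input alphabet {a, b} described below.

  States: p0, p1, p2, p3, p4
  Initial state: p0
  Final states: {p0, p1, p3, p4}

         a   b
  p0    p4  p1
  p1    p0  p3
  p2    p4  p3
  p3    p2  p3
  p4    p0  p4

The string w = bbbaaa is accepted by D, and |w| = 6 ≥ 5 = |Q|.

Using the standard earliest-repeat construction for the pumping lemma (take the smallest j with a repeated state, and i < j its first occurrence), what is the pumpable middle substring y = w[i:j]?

b

State sequence: p0 -b-> p1 -b-> p3 -b-> p3 -a-> p2 -a-> p4 -a-> p0
First repeat at step 3: p3 was already visited.

So i = 2, j = 3, giving x = w[0:2] = bb, y = w[2:3] = b, z = w[3:6] = aaa.
Check: |xy| = 3 ≤ 5 and |y| = 1 ≥ 1. Reading y takes D from p3 back to p3, so every xyⁱz is accepted.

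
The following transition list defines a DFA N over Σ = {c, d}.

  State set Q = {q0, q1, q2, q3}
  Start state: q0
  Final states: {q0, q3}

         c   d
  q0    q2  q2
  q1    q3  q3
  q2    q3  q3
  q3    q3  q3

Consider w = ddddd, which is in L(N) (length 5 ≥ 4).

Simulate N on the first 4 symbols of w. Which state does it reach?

State sequence: q0 -d-> q2 -d-> q3 -d-> q3 -d-> q3

After reading 4 characters, N is in state q3.

q3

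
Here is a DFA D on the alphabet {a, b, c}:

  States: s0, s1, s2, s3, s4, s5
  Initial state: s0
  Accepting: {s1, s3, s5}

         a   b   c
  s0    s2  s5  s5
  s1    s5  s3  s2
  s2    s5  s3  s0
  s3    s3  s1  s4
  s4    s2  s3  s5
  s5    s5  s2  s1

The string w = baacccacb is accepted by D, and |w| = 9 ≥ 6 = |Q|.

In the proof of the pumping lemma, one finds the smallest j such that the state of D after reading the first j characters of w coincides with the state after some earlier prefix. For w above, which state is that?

s5

Run of D on w = b a a c c c a c b:
  step 0: s0  (start)
  step 1: s5  (read b: s0→s5)
  step 2: s5  (read a: s5→s5)   ← first repeat (s5 seen earlier)
  step 3: s5  (read a: s5→s5)
  step 4: s1  (read c: s5→s1)
  step 5: s2  (read c: s1→s2)
  step 6: s0  (read c: s2→s0)
  step 7: s2  (read a: s0→s2)
  step 8: s0  (read c: s2→s0)
  step 9: s5  (read b: s0→s5)

The earliest repeat is at step j = 2: D is in s5, which it already visited at step i = 1.
With |Q| = 6, pigeonhole forces a state repeat no later than step 6; the substring read between the first and second visits to that state can be pumped.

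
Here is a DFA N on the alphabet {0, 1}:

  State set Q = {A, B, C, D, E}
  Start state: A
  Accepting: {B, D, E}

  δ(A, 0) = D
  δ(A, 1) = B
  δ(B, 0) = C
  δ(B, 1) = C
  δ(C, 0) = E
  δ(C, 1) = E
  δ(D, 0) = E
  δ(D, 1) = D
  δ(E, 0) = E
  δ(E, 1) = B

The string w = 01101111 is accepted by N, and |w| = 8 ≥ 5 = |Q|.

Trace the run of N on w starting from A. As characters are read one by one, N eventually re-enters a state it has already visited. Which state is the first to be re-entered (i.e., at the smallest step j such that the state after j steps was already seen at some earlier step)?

D

Run of N on w = 0 1 1 0 1 1 1 1:
  step 0: A  (start)
  step 1: D  (read 0: A→D)
  step 2: D  (read 1: D→D)   ← first repeat (D seen earlier)
  step 3: D  (read 1: D→D)
  step 4: E  (read 0: D→E)
  step 5: B  (read 1: E→B)
  step 6: C  (read 1: B→C)
  step 7: E  (read 1: C→E)
  step 8: B  (read 1: E→B)

The earliest repeat is at step j = 2: N is in D, which it already visited at step i = 1.
Since N has 5 states, any run of length ≥ 5 visits 5+1 states, so by pigeonhole some state repeats within the first 5 steps — that repeat gives the pumpable loop.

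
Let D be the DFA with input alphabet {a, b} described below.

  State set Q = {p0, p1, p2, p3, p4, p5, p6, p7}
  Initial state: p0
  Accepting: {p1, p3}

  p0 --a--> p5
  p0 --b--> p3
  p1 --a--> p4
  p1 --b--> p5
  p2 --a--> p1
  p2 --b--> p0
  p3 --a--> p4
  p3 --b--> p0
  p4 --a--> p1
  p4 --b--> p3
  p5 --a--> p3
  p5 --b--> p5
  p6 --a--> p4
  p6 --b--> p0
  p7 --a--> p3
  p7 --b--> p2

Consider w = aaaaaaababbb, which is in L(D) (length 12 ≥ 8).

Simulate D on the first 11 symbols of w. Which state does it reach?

p0

Run of D on the first 11 characters of w = a a a a a a a b a b b:
  step 0: p0  (start)
  step 1: p5  (read a: p0→p5)
  step 2: p3  (read a: p5→p3)
  step 3: p4  (read a: p3→p4)
  step 4: p1  (read a: p4→p1)
  step 5: p4  (read a: p1→p4)
  step 6: p1  (read a: p4→p1)
  step 7: p4  (read a: p1→p4)
  step 8: p3  (read b: p4→p3)
  step 9: p4  (read a: p3→p4)
  step 10: p3  (read b: p4→p3)
  step 11: p0  (read b: p3→p0)

After reading 11 characters, D is in state p0.
(This kind of state-tracing is the core of the pumping-lemma construction: with 8 states, pigeonhole forces a repeat within the first 8 steps.)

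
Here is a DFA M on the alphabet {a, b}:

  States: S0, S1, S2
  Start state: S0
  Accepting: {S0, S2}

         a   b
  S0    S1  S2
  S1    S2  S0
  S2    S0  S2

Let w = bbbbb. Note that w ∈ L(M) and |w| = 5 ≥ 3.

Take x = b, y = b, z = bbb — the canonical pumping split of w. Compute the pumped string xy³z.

xy^3z = b·b·b·b·bbb = bbbbbbb.
Reading y = b takes M from S2 back to S2, so after x·y·y·y the machine is still in S2, and z then leads to the accepting state S2. Hence bbbbbbb ∈ L(M).

bbbbbbb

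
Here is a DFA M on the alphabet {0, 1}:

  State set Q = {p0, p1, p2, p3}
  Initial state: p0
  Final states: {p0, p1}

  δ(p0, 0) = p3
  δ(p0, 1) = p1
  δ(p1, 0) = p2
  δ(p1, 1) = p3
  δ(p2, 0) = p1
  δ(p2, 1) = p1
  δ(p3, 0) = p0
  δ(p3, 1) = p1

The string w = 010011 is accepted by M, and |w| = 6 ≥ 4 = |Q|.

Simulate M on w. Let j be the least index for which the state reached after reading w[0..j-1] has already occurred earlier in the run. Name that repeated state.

State sequence: p0 -0-> p3 -1-> p1 -0-> p2 -0-> p1 -1-> p3 -1-> p1
First repeat at step 4: p1 was already visited.

The earliest repeat is at step j = 4: M is in p1, which it already visited at step i = 2.

p1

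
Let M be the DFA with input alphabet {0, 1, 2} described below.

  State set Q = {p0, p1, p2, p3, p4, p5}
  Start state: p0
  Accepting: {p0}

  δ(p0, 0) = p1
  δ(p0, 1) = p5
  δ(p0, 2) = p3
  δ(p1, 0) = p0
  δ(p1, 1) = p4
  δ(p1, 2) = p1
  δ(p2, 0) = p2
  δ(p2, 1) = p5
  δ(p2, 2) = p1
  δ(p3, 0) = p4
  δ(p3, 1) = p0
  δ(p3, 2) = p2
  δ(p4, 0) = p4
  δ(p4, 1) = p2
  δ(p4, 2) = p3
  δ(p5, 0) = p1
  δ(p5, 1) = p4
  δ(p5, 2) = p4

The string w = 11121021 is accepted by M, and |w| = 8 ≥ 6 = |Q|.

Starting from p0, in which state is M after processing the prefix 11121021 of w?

p0

Run of M on the first 8 characters of w = 1 1 1 2 1 0 2 1:
  step 0: p0  (start)
  step 1: p5  (read 1: p0→p5)
  step 2: p4  (read 1: p5→p4)
  step 3: p2  (read 1: p4→p2)
  step 4: p1  (read 2: p2→p1)
  step 5: p4  (read 1: p1→p4)
  step 6: p4  (read 0: p4→p4)
  step 7: p3  (read 2: p4→p3)
  step 8: p0  (read 1: p3→p0)

After reading 8 characters, M is in state p0.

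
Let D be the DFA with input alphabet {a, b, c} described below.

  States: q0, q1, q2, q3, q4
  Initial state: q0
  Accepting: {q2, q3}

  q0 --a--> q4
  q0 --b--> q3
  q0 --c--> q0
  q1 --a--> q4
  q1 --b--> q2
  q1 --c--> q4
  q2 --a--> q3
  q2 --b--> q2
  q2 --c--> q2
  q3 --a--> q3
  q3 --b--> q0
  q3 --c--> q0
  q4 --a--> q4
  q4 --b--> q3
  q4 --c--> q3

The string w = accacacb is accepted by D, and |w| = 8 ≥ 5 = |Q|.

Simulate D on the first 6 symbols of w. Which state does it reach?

q3

Run of D on the first 6 characters of w = a c c a c a:
  step 0: q0  (start)
  step 1: q4  (read a: q0→q4)
  step 2: q3  (read c: q4→q3)
  step 3: q0  (read c: q3→q0)
  step 4: q4  (read a: q0→q4)
  step 5: q3  (read c: q4→q3)
  step 6: q3  (read a: q3→q3)

After reading 6 characters, D is in state q3.
(This kind of state-tracing is the core of the pumping-lemma construction: with 5 states, pigeonhole forces a repeat within the first 5 steps.)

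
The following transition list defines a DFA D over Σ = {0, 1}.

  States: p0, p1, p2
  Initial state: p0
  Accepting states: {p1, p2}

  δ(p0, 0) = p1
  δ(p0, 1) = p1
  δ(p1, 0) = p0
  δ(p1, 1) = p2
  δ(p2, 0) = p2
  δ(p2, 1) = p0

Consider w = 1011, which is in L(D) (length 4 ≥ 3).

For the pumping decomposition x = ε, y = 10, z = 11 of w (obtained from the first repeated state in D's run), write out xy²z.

xy^2z = ε·10·10·11 = 101011.
Reading y = 10 takes D from p0 back to p0, so after x·y·y the machine is still in p0, and z then leads to the accepting state p2. Hence 101011 ∈ L(D).

101011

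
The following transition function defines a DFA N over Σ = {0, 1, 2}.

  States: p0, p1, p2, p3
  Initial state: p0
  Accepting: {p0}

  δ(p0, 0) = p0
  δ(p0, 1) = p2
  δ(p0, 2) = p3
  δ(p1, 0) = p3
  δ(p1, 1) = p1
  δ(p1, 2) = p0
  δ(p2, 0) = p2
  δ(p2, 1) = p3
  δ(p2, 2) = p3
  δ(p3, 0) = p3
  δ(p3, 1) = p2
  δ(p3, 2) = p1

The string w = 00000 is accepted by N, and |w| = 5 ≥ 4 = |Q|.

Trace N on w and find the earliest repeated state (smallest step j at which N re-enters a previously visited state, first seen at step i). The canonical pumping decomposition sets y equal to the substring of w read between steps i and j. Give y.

State sequence: p0 -0-> p0 -0-> p0 -0-> p0 -0-> p0 -0-> p0
First repeat at step 1: p0 was already visited.

So i = 0, j = 1, giving x = w[0:0] = ε, y = w[0:1] = 0, z = w[1:5] = 0000.
Check: |xy| = 1 ≤ 4 and |y| = 1 ≥ 1. Reading y takes N from p0 back to p0, so every xyⁱz is accepted.

0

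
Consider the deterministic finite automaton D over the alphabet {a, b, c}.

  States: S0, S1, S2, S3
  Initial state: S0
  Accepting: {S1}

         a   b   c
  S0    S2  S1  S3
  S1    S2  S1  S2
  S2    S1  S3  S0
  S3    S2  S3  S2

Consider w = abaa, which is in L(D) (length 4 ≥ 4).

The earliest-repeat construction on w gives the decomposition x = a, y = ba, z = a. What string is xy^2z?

ababaa

xy^2z = a·ba·ba·a = ababaa.
Reading y = ba takes D from S2 back to S2, so after x·y·y the machine is still in S2, and z then leads to the accepting state S1. Hence ababaa ∈ L(D).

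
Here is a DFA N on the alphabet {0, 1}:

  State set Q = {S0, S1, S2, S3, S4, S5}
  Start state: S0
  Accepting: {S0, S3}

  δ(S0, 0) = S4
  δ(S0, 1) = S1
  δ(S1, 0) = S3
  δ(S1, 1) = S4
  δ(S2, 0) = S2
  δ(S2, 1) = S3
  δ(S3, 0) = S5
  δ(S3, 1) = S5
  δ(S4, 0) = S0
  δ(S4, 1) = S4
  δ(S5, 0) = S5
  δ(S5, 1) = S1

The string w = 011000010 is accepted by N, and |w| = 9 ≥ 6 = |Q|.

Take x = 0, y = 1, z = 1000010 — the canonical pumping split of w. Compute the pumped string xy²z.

0111000010

xy^2z = 0·1·1·1000010 = 0111000010.
Reading y = 1 takes N from S4 back to S4, so after x·y·y the machine is still in S4, and z then leads to the accepting state S0. Hence 0111000010 ∈ L(N).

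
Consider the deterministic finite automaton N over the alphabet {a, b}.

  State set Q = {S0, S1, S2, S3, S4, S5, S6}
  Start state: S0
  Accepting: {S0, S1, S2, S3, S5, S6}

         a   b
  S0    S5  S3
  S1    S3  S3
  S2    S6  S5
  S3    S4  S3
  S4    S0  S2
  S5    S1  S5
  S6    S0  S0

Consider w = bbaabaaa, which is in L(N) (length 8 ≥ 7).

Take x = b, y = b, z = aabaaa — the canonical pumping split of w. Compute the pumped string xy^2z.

bbbaabaaa

xy^2z = b·b·b·aabaaa = bbbaabaaa.
Reading y = b takes N from S3 back to S3, so after x·y·y the machine is still in S3, and z then leads to the accepting state S5. Hence bbbaabaaa ∈ L(N).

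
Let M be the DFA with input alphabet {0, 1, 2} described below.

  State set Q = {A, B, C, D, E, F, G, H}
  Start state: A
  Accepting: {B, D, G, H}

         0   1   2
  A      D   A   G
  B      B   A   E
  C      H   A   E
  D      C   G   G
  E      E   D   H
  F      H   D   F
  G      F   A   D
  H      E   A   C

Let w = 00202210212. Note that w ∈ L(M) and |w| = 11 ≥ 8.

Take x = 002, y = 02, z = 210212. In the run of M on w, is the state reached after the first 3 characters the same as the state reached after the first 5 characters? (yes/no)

State sequence: A -0-> D -0-> C -2-> E -0-> E -2-> H

After x (step 3): E. After xy (step 5): H.
They differ (E ≠ H), so y is not a cycle from the state after x; this split is not the one the pumping-lemma construction produces, and pumping y need not keep the string in L(M).

no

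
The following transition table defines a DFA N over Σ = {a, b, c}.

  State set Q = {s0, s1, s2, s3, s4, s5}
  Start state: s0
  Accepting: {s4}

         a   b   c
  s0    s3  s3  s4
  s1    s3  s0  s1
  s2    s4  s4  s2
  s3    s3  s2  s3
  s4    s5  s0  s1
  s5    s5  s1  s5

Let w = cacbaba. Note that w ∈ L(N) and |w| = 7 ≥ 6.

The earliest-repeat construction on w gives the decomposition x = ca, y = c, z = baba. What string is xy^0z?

cababa

xy⁰z = xz = ca·baba = cababa.
Reading y = c takes N from s5 back to s5, so after x the machine is still in s5, and z then leads to the accepting state s4. Hence cababa ∈ L(N).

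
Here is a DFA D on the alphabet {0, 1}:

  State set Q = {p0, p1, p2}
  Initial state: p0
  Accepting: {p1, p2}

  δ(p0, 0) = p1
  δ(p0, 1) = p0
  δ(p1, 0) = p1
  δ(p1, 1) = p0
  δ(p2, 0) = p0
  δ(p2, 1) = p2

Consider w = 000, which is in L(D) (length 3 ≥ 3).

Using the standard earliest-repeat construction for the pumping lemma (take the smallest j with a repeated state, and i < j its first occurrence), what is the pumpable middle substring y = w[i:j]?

0

Run of D on w = 0 0 0:
  step 0: p0  (start)
  step 1: p1  (read 0: p0→p1)
  step 2: p1  (read 0: p1→p1)   ← first repeat (p1 seen earlier)
  step 3: p1  (read 0: p1→p1)

So i = 1, j = 2, giving x = w[0:1] = 0, y = w[1:2] = 0, z = w[2:3] = 0.
Check: |xy| = 2 ≤ 3 and |y| = 1 ≥ 1. Reading y takes D from p1 back to p1, so every xyⁱz is accepted.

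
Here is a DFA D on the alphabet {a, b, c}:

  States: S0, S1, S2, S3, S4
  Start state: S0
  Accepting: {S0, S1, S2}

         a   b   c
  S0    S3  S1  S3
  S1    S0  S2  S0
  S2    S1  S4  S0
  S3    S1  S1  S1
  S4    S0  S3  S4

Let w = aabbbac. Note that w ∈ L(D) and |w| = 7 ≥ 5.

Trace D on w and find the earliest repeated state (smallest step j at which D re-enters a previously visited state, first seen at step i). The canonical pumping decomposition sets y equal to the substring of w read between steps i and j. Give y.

abbb

State sequence: S0 -a-> S3 -a-> S1 -b-> S2 -b-> S4 -b-> S3 -a-> S1 -c-> S0
First repeat at step 5: S3 was already visited.

So i = 1, j = 5, giving x = w[0:1] = a, y = w[1:5] = abbb, z = w[5:7] = ac.
Check: |xy| = 5 ≤ 5 and |y| = 4 ≥ 1. Reading y takes D from S3 back to S3, so every xyⁱz is accepted.
The DFA has 5 states, so the proof of the pumping lemma guarantees a repeated state among the first 5+1 visited; the segment between the two visits is the pumpable y.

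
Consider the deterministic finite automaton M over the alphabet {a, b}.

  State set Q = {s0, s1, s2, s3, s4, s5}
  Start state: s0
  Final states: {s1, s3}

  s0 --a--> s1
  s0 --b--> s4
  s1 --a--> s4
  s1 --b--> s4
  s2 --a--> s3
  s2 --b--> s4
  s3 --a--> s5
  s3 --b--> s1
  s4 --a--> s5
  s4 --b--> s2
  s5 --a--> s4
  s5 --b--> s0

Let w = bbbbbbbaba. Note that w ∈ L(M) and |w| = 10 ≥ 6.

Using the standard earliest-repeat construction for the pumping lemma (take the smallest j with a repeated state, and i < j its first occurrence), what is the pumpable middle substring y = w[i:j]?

State sequence: s0 -b-> s4 -b-> s2 -b-> s4 -b-> s2 -b-> s4 -b-> s2 -b-> s4 -a-> s5 -b-> s0 -a-> s1
First repeat at step 3: s4 was already visited.

So i = 1, j = 3, giving x = w[0:1] = b, y = w[1:3] = bb, z = w[3:10] = bbbbaba.
Check: |xy| = 3 ≤ 6 and |y| = 2 ≥ 1. Reading y takes M from s4 back to s4, so every xyⁱz is accepted.

bb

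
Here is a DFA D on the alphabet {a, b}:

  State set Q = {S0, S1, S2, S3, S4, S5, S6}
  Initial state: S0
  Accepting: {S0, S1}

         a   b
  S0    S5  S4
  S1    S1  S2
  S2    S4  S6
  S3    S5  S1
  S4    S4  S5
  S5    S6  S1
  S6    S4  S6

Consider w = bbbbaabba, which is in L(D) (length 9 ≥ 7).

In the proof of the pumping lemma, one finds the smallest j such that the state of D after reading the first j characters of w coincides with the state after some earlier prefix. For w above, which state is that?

S4

Run of D on w = b b b b a a b b a:
  step 0: S0  (start)
  step 1: S4  (read b: S0→S4)
  step 2: S5  (read b: S4→S5)
  step 3: S1  (read b: S5→S1)
  step 4: S2  (read b: S1→S2)
  step 5: S4  (read a: S2→S4)   ← first repeat (S4 seen earlier)
  step 6: S4  (read a: S4→S4)
  step 7: S5  (read b: S4→S5)
  step 8: S1  (read b: S5→S1)
  step 9: S1  (read a: S1→S1)

The earliest repeat is at step j = 5: D is in S4, which it already visited at step i = 1.
The DFA has 7 states, so the proof of the pumping lemma guarantees a repeated state among the first 7+1 visited; the segment between the two visits is the pumpable y.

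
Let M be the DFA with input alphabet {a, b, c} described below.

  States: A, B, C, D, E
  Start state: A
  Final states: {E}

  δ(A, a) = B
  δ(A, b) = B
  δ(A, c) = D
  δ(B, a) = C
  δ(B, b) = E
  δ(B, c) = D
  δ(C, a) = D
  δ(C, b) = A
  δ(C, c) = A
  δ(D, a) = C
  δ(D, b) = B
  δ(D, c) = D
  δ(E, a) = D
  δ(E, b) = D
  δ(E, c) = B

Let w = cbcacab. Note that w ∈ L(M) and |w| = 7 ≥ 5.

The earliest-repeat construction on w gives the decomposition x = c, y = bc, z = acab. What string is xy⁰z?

xy⁰z = xz = c·acab = cacab.
Reading y = bc takes M from D back to D, so after x the machine is still in D, and z then leads to the accepting state E. Hence cacab ∈ L(M).

cacab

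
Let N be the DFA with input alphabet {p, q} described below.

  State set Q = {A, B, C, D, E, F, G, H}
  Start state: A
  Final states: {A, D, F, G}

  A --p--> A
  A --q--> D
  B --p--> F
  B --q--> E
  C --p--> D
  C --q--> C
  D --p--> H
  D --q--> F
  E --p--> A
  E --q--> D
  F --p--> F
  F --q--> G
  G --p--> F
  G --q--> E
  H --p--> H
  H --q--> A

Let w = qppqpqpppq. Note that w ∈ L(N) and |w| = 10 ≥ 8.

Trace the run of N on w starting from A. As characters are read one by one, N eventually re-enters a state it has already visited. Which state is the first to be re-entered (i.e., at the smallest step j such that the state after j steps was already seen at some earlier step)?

H

Run of N on w = q p p q p q p p p q:
  step 0: A  (start)
  step 1: D  (read q: A→D)
  step 2: H  (read p: D→H)
  step 3: H  (read p: H→H)   ← first repeat (H seen earlier)
  step 4: A  (read q: H→A)
  step 5: A  (read p: A→A)
  step 6: D  (read q: A→D)
  step 7: H  (read p: D→H)
  step 8: H  (read p: H→H)
  step 9: H  (read p: H→H)
  step 10: A  (read q: H→A)

The earliest repeat is at step j = 3: N is in H, which it already visited at step i = 2.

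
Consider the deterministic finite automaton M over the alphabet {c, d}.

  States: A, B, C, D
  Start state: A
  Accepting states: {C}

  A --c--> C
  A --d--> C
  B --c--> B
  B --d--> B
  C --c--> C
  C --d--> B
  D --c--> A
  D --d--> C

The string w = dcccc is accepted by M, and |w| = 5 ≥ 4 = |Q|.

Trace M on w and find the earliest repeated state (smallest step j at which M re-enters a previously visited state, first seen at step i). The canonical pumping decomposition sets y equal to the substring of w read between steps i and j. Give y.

c

State sequence: A -d-> C -c-> C -c-> C -c-> C -c-> C
First repeat at step 2: C was already visited.

So i = 1, j = 2, giving x = w[0:1] = d, y = w[1:2] = c, z = w[2:5] = ccc.
Check: |xy| = 2 ≤ 4 and |y| = 1 ≥ 1. Reading y takes M from C back to C, so every xyⁱz is accepted.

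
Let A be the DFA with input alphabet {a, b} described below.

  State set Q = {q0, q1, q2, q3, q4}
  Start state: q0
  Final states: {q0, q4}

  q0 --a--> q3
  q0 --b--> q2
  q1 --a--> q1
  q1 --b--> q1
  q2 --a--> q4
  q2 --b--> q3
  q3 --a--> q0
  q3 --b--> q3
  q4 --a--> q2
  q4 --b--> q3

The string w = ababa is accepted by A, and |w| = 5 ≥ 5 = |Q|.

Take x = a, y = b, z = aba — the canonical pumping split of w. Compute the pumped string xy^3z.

abbbaba

xy^3z = a·b·b·b·aba = abbbaba.
Reading y = b takes A from q3 back to q3, so after x·y·y·y the machine is still in q3, and z then leads to the accepting state q4. Hence abbbaba ∈ L(A).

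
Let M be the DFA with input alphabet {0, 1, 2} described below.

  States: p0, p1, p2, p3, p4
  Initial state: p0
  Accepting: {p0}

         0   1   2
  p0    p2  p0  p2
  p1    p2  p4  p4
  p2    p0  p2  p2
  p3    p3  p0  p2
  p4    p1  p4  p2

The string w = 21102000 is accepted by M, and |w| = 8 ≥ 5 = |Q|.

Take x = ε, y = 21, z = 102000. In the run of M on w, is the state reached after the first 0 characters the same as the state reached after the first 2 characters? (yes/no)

State sequence: p0 -2-> p2 -1-> p2

After x (step 0): p0. After xy (step 2): p2.
They differ (p0 ≠ p2), so y is not a cycle from the state after x; this split is not the one the pumping-lemma construction produces, and pumping y need not keep the string in L(M).

no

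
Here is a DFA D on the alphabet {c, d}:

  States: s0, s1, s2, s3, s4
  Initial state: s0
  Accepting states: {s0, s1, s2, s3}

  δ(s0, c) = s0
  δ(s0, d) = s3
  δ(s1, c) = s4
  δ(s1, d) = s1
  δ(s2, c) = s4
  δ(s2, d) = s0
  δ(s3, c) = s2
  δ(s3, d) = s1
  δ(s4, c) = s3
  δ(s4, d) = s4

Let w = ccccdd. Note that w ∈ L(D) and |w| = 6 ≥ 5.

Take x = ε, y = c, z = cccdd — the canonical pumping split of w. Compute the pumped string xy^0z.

cccdd

xy⁰z = xz = ε·cccdd = cccdd.
Reading y = c takes D from s0 back to s0, so after x the machine is still in s0, and z then leads to the accepting state s1. Hence cccdd ∈ L(D).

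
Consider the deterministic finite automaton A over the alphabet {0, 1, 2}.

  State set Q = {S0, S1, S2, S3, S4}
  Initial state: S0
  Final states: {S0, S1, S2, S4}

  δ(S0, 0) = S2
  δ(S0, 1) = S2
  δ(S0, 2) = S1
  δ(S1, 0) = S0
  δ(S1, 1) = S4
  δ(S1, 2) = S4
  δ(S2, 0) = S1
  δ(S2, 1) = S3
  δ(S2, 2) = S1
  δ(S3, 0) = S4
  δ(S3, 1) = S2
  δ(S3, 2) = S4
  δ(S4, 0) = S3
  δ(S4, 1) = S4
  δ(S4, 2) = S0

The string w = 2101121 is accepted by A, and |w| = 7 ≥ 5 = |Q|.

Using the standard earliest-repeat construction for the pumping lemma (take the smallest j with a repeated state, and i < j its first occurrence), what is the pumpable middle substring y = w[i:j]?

11

Run of A on w = 2 1 0 1 1 2 1:
  step 0: S0  (start)
  step 1: S1  (read 2: S0→S1)
  step 2: S4  (read 1: S1→S4)
  step 3: S3  (read 0: S4→S3)
  step 4: S2  (read 1: S3→S2)
  step 5: S3  (read 1: S2→S3)   ← first repeat (S3 seen earlier)
  step 6: S4  (read 2: S3→S4)
  step 7: S4  (read 1: S4→S4)

So i = 3, j = 5, giving x = w[0:3] = 210, y = w[3:5] = 11, z = w[5:7] = 21.
Check: |xy| = 5 ≤ 5 and |y| = 2 ≥ 1. Reading y takes A from S3 back to S3, so every xyⁱz is accepted.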